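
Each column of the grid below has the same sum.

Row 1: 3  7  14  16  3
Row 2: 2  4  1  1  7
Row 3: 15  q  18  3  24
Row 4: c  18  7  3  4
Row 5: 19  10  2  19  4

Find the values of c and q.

c = 3, q = 3

The complete columns each total 42.
Column 1 is missing 42 − 39 = 3 (since 3 + 2 + 15 + 19 = 39).
Column 2 is missing 42 − 39 = 3 (since 7 + 4 + 18 + 10 = 39).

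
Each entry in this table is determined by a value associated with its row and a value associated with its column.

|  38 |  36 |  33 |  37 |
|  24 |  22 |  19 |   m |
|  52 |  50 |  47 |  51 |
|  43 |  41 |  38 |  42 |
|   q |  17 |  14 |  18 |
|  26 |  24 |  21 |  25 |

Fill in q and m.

The difference between any two rows is the same in every column — this is an addition table with the headers hidden.
Row 5 minus row 1 is 14 − 33 = -19, so its entry in column 1 is 38 + (-19) = 19.
Row 2 minus row 1 is 19 − 33 = -14, so its entry in column 4 is 37 + (-14) = 23.

q = 19, m = 23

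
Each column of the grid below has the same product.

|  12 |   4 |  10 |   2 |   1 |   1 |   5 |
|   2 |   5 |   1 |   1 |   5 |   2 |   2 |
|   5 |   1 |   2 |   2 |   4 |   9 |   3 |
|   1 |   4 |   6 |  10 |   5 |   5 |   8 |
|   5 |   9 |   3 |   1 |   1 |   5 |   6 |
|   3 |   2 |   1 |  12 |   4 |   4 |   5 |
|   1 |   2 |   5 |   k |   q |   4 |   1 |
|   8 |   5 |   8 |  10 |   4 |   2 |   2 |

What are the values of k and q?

k = 3, q = 9

Columns 1 and 7 each multiply to 14400, so every column has product 14400.
Column 4: 2×1×2×10×1×12×10 = 4800, so the missing entry is 14400 ÷ 4800 = 3.
Column 5: 1×5×4×5×1×4×4 = 1600, so the missing entry is 14400 ÷ 1600 = 9.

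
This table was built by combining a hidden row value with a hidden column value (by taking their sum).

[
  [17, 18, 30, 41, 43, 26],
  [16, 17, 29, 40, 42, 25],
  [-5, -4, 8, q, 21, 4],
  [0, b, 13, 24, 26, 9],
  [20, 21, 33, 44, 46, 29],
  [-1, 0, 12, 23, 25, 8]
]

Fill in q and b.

q = 19, b = 1

The difference between any two rows is the same in every column — this is an addition table with the headers hidden.
Row 3 minus row 1 is -5 − 17 = -22, so its entry in column 4 is 41 + (-22) = 19.
Row 4 minus row 1 is 0 − 17 = -17, so its entry in column 2 is 18 + (-17) = 1.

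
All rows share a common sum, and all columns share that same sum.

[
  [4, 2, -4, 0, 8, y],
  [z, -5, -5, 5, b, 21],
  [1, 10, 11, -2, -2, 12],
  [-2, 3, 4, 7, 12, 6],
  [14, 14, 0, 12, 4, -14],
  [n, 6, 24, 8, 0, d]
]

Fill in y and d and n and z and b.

y = 20, d = -15, n = 7, z = 6, b = 8

Rows 3 and 4 both sum to 30, so that's the common total.
Column 5 has 8 − 2 + 12 + 4 + 0 = 22; the blank must be 30 − 22 = 8.
Row 1 has 4 + 2 − 4 + 0 + 8 = 10; the blank must be 30 − 10 = 20.
Column 6 has 20 + 21 + 12 + 6 − 14 = 45; the blank must be 30 − 45 = -15.
Row 6 has 6 + 24 + 8 + 0 − 15 = 23; the blank must be 30 − 23 = 7.
Row 2 has -5 − 5 + 5 + 8 + 21 = 24; the blank must be 30 − 24 = 6.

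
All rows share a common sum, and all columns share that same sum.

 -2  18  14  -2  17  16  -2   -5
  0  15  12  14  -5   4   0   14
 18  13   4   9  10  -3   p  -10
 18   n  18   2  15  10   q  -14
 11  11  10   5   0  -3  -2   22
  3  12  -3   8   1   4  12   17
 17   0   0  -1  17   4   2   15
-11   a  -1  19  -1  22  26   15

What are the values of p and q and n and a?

Rows 1 and 2 both sum to 54, so that's the common total.
Row 3 has 18 + 13 + 4 + 9 + 10 − 3 − 10 = 41; the blank must be 54 − 41 = 13.
Row 8 has -11 − 1 + 19 − 1 + 22 + 26 + 15 = 69; the blank must be 54 − 69 = -15.
Column 2 has 18 + 15 + 13 + 11 + 12 + 0 − 15 = 54; the blank must be 54 − 54 = 0.
Row 4 has 18 + 0 + 18 + 2 + 15 + 10 − 14 = 49; the blank must be 54 − 49 = 5.

p = 13, q = 5, n = 0, a = -15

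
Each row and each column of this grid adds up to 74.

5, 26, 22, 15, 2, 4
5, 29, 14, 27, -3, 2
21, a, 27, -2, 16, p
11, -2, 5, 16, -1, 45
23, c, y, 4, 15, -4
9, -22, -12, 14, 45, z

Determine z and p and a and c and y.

Row 6 has 9 − 22 − 12 + 14 + 45 = 34; the blank must be 74 − 34 = 40.
Column 3 has 22 + 14 + 27 + 5 − 12 = 56; the blank must be 74 − 56 = 18.
Column 6 has 4 + 2 + 45 − 4 + 40 = 87; the blank must be 74 − 87 = -13.
Row 3 has 21 + 27 − 2 + 16 − 13 = 49; the blank must be 74 − 49 = 25.
Row 5 has 23 + 18 + 4 + 15 − 4 = 56; the blank must be 74 − 56 = 18.

z = 40, p = -13, a = 25, c = 18, y = 18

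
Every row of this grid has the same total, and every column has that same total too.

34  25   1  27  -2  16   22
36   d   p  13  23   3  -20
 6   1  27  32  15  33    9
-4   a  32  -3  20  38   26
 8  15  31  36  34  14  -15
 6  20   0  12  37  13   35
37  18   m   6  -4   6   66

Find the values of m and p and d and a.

Rows 1 and 3 both sum to 123, so that's the common total.
The known cells in row 7 total 129, leaving 123 − 129 = -6 for the blank.
The known cells in column 3 total 85, leaving 123 − 85 = 38 for the blank.
The known cells in row 2 total 93, leaving 123 − 93 = 30 for the blank.
The known cells in row 4 total 109, leaving 123 − 109 = 14 for the blank.

m = -6, p = 38, d = 30, a = 14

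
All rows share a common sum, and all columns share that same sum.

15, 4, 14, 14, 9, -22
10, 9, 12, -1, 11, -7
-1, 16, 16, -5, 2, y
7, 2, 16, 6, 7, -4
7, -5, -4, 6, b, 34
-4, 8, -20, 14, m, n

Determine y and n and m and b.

y = 6, n = 27, m = 9, b = -4

Rows 1 and 2 both sum to 34, so that's the common total.
Row 5 has 7 − 5 − 4 + 6 + 34 = 38; the blank must be 34 − 38 = -4.
Column 5 has 9 + 11 + 2 + 7 − 4 = 25; the blank must be 34 − 25 = 9.
Row 3 has -1 + 16 + 16 − 5 + 2 = 28; the blank must be 34 − 28 = 6.
Row 6 has -4 + 8 − 20 + 14 + 9 = 7; the blank must be 34 − 7 = 27.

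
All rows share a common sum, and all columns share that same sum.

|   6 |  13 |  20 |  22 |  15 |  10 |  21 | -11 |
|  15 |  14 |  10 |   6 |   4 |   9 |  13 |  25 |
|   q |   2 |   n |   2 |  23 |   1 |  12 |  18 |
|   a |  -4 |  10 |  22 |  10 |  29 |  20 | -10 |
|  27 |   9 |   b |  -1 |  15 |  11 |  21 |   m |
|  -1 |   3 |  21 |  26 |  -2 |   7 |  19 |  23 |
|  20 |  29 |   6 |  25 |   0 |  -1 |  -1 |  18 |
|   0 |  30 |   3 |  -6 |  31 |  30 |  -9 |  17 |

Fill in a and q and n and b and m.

a = 19, q = 10, n = 28, b = -2, m = 16

Rows 1 and 2 both sum to 96, so that's the common total.
Row 4: -4 + 10 + 22 + 10 + 29 + 20 − 10 = 77, so its missing entry is 96 − 77 = 19.
Column 1: 6 + 15 + 19 + 27 − 1 + 20 + 0 = 86, so its missing entry is 96 − 86 = 10.
Row 3: 10 + 2 + 2 + 23 + 1 + 12 + 18 = 68, so its missing entry is 96 − 68 = 28.
Column 3: 20 + 10 + 28 + 10 + 21 + 6 + 3 = 98, so its missing entry is 96 − 98 = -2.
Row 5: 27 + 9 − 2 − 1 + 15 + 11 + 21 = 80, so its missing entry is 96 − 80 = 16.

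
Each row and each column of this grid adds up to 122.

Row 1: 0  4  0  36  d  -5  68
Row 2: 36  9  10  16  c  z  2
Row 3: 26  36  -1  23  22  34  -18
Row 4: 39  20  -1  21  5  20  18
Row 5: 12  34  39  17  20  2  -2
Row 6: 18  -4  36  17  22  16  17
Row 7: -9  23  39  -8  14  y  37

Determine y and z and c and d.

Row 1 has 0 + 4 + 0 + 36 − 5 + 68 = 103; the blank must be 122 − 103 = 19.
Column 5 has 19 + 22 + 5 + 20 + 22 + 14 = 102; the blank must be 122 − 102 = 20.
Row 7 has -9 + 23 + 39 − 8 + 14 + 37 = 96; the blank must be 122 − 96 = 26.
Row 2 has 36 + 9 + 10 + 16 + 20 + 2 = 93; the blank must be 122 − 93 = 29.

y = 26, z = 29, c = 20, d = 19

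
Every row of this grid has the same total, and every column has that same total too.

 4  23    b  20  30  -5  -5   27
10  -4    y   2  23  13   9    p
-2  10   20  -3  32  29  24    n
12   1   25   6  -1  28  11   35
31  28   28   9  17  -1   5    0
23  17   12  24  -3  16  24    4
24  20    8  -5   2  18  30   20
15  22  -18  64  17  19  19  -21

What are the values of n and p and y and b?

n = 7, p = 45, y = 19, b = 23

Rows 4 and 5 both sum to 117, so that's the common total.
The known cells in row 3 total 110, leaving 117 − 110 = 7 for the blank.
The known cells in column 8 total 72, leaving 117 − 72 = 45 for the blank.
The known cells in row 2 total 98, leaving 117 − 98 = 19 for the blank.
The known cells in row 1 total 94, leaving 117 − 94 = 23 for the blank.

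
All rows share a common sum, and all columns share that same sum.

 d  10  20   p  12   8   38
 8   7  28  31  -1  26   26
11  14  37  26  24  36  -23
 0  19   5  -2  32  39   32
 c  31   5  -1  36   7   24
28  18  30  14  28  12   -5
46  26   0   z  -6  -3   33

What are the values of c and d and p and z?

c = 23, d = 9, p = 28, z = 29

Rows 2 and 3 both sum to 125, so that's the common total.
Row 7: 46 + 26 + 0 − 6 − 3 + 33 = 96, so its missing entry is 125 − 96 = 29.
Column 4: 31 + 26 − 2 − 1 + 14 + 29 = 97, so its missing entry is 125 − 97 = 28.
Row 5: 31 + 5 − 1 + 36 + 7 + 24 = 102, so its missing entry is 125 − 102 = 23.
Row 1: 10 + 20 + 28 + 12 + 8 + 38 = 116, so its missing entry is 125 − 116 = 9.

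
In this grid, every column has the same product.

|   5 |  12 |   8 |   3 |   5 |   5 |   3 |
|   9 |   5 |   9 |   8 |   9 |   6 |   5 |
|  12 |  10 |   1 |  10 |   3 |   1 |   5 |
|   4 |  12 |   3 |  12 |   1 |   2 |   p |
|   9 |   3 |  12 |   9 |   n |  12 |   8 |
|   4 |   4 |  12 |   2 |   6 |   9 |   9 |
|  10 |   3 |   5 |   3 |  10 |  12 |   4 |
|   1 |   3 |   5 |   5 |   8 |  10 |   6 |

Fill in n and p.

Columns 2 and 3 each multiply to 777600, so every column has product 777600.
Column 5: 5×9×3×1×6×10×8 = 64800, so the missing entry is 777600 ÷ 64800 = 12.
Column 7: 3×5×5×8×9×4×6 = 129600, so the missing entry is 777600 ÷ 129600 = 6.

n = 12, p = 6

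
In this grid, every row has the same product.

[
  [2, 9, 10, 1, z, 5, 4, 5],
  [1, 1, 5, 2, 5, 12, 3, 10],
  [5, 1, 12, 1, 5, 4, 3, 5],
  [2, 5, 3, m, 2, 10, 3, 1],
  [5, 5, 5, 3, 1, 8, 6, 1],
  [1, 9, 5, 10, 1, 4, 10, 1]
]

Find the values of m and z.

Rows 5 and 6 each multiply to 18000, so every row has product 18000.
Row 4: 2×5×3×2×10×3×1 = 1800, so the missing entry is 18000 ÷ 1800 = 10.
Row 1: 2×9×10×1×5×4×5 = 18000, so the missing entry is 18000 ÷ 18000 = 1.

m = 10, z = 1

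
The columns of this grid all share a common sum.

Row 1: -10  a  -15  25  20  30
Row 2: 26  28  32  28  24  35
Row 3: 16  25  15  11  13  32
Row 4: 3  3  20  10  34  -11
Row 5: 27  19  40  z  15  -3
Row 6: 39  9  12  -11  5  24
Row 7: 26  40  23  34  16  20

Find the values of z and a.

z = 30, a = 3

Columns 5 and 6 both add up to 127, so every column sums to 127.
Column 4: 25 + 28 + 11 + 10 − 11 + 34 = 97, so the missing entry is 127 − 97 = 30.
Column 2: 28 + 25 + 3 + 19 + 9 + 40 = 124, so the missing entry is 127 − 124 = 3.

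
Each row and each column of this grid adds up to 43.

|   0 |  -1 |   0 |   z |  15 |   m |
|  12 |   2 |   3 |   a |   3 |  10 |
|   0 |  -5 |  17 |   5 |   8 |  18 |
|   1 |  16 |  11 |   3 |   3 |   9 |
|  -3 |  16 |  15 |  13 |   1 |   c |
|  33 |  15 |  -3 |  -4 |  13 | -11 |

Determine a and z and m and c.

a = 13, z = 13, m = 16, c = 1

The known cells in row 5 total 42, leaving 43 − 42 = 1 for the blank.
The known cells in row 2 total 30, leaving 43 − 30 = 13 for the blank.
The known cells in column 4 total 30, leaving 43 − 30 = 13 for the blank.
The known cells in row 1 total 27, leaving 43 − 27 = 16 for the blank.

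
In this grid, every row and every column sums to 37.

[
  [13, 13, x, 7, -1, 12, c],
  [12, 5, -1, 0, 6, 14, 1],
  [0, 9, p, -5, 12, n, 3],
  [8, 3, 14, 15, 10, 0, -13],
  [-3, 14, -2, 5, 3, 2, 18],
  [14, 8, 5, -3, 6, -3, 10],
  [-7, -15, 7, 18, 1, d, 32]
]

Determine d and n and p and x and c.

The known cells in row 7 total 36, leaving 37 − 36 = 1 for the blank.
The known cells in column 7 total 51, leaving 37 − 51 = -14 for the blank.
The known cells in row 1 total 30, leaving 37 − 30 = 7 for the blank.
The known cells in column 3 total 30, leaving 37 − 30 = 7 for the blank.
The known cells in row 3 total 26, leaving 37 − 26 = 11 for the blank.

d = 1, n = 11, p = 7, x = 7, c = -14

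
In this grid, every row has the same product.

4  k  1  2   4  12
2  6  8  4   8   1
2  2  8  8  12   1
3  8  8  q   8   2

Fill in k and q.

Rows 2 and 3 each multiply to 3072, so every row has product 3072.
Row 1: 4×1×2×4×12 = 384, so the missing entry is 3072 ÷ 384 = 8.
Row 4: 3×8×8×8×2 = 3072, so the missing entry is 3072 ÷ 3072 = 1.

k = 8, q = 1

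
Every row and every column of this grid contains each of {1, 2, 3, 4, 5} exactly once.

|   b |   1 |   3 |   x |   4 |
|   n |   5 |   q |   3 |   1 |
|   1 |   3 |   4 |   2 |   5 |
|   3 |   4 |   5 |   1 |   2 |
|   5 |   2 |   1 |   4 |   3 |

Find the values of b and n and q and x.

Cell (1,4): column 4 already has {1, 2, 3, 4} → 5.
Cell (2,3): column 3 already has {1, 3, 4, 5} → 2.
Cell (2,1): row 2 already has {1, 2, 3, 5} → 4.
Cell (1,1): row 1 already has {1, 3, 4, 5} → 2.

b = 2, n = 4, q = 2, x = 5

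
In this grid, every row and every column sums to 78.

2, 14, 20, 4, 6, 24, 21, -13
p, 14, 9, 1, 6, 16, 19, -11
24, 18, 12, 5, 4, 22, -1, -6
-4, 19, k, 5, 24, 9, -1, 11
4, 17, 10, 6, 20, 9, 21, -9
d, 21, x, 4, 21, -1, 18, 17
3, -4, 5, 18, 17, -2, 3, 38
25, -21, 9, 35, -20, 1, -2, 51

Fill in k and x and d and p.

The known cells in row 2 total 54, leaving 78 − 54 = 24 for the blank.
The known cells in row 4 total 63, leaving 78 − 63 = 15 for the blank.
The known cells in column 1 total 78, leaving 78 − 78 = 0 for the blank.
The known cells in row 6 total 80, leaving 78 − 80 = -2 for the blank.

k = 15, x = -2, d = 0, p = 24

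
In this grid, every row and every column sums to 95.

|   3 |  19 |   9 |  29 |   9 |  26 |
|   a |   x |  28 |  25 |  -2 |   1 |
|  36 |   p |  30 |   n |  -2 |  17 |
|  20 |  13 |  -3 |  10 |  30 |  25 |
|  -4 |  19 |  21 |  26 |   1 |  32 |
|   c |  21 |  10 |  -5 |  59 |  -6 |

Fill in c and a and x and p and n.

The known cells in column 4 total 85, leaving 95 − 85 = 10 for the blank.
The known cells in row 3 total 91, leaving 95 − 91 = 4 for the blank.
The known cells in column 2 total 76, leaving 95 − 76 = 19 for the blank.
The known cells in row 6 total 79, leaving 95 − 79 = 16 for the blank.
The known cells in row 2 total 71, leaving 95 − 71 = 24 for the blank.

c = 16, a = 24, x = 19, p = 4, n = 10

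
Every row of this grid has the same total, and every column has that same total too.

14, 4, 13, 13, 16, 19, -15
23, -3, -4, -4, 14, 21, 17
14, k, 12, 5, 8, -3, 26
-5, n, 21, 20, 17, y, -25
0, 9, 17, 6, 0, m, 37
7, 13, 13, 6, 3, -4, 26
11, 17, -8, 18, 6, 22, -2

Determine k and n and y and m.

k = 2, n = 22, y = 14, m = -5

Rows 1 and 2 both sum to 64, so that's the common total.
The known cells in row 5 total 69, leaving 64 − 69 = -5 for the blank.
The known cells in row 3 total 62, leaving 64 − 62 = 2 for the blank.
The known cells in column 2 total 42, leaving 64 − 42 = 22 for the blank.
The known cells in row 4 total 50, leaving 64 − 50 = 14 for the blank.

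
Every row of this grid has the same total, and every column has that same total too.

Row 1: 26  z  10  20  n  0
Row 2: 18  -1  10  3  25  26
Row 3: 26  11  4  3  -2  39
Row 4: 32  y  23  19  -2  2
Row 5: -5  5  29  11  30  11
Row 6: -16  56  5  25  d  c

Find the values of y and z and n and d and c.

y = 7, z = 3, n = 22, d = 8, c = 3

Rows 2 and 3 both sum to 81, so that's the common total.
Column 6 has 0 + 26 + 39 + 2 + 11 = 78; the blank must be 81 − 78 = 3.
Row 4 has 32 + 23 + 19 − 2 + 2 = 74; the blank must be 81 − 74 = 7.
Column 2 has -1 + 11 + 7 + 5 + 56 = 78; the blank must be 81 − 78 = 3.
Row 1 has 26 + 3 + 10 + 20 + 0 = 59; the blank must be 81 − 59 = 22.
Row 6 has -16 + 56 + 5 + 25 + 3 = 73; the blank must be 81 − 73 = 8.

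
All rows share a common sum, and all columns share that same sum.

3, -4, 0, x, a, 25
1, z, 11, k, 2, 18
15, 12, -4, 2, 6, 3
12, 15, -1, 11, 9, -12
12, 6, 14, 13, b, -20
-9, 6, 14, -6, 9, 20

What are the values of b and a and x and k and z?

b = 9, a = -1, x = 11, k = 3, z = -1

Rows 3 and 4 both sum to 34, so that's the common total.
Row 5 has 12 + 6 + 14 + 13 − 20 = 25; the blank must be 34 − 25 = 9.
Column 5 has 2 + 6 + 9 + 9 + 9 = 35; the blank must be 34 − 35 = -1.
Column 2 has -4 + 12 + 15 + 6 + 6 = 35; the blank must be 34 − 35 = -1.
Row 1 has 3 − 4 + 0 − 1 + 25 = 23; the blank must be 34 − 23 = 11.
Row 2 has 1 − 1 + 11 + 2 + 18 = 31; the blank must be 34 − 31 = 3.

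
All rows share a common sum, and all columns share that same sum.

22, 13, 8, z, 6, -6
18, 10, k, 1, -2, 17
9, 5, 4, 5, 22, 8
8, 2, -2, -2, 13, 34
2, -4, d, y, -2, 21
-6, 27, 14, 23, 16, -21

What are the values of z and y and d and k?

Rows 3 and 4 both sum to 53, so that's the common total.
The known cells in row 2 total 44, leaving 53 − 44 = 9 for the blank.
The known cells in row 1 total 43, leaving 53 − 43 = 10 for the blank.
The known cells in column 3 total 33, leaving 53 − 33 = 20 for the blank.
The known cells in row 5 total 37, leaving 53 − 37 = 16 for the blank.

z = 10, y = 16, d = 20, k = 9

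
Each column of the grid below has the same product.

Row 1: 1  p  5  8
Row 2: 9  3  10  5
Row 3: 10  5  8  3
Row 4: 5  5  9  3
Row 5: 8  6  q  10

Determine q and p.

Columns 1 and 4 each multiply to 3600, so every column has product 3600.
Column 3: 5×10×8×9 = 3600, so the missing entry is 3600 ÷ 3600 = 1.
Column 2: 3×5×5×6 = 450, so the missing entry is 3600 ÷ 450 = 8.

q = 1, p = 8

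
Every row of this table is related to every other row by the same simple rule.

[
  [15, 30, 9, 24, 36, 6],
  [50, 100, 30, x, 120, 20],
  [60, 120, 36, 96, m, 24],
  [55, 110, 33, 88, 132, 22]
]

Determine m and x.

Each row is a constant multiple of every other row — this is a multiplication table with the headers hidden.
Row 3 is 36/9 = 4/1 times row 1, so its entry in column 5 is 36 × 4/1 = 144.
Row 2 is 30/9 = 10/3 times row 1, so its entry in column 4 is 24 × 10/3 = 80.

m = 144, x = 80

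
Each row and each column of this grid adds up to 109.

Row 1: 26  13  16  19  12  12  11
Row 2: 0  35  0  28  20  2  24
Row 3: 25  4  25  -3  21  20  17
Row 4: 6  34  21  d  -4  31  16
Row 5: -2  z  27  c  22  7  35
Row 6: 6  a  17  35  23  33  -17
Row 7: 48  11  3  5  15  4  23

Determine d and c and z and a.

d = 5, c = 20, z = 0, a = 12

The known cells in row 4 total 104, leaving 109 − 104 = 5 for the blank.
The known cells in row 6 total 97, leaving 109 − 97 = 12 for the blank.
The known cells in column 2 total 109, leaving 109 − 109 = 0 for the blank.
The known cells in row 5 total 89, leaving 109 − 89 = 20 for the blank.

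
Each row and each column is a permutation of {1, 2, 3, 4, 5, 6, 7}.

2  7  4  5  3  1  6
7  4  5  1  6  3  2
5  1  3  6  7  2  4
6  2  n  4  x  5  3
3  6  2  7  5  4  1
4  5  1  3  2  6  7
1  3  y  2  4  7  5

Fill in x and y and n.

x = 1, y = 6, n = 7

At (row 7, col 3): row 7 already has {1, 2, 3, 4, 5, 7}, so the value is 6.
Cell (4,3): column 3 already has {1, 2, 3, 4, 5, 6} → 7.
At (row 4, col 5): row 4 already has {2, 3, 4, 5, 6, 7}, so the value is 1.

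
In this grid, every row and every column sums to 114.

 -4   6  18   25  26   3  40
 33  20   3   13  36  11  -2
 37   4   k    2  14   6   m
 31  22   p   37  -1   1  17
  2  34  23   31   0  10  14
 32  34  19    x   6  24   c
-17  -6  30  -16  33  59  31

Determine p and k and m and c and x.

p = 7, k = 14, m = 37, c = -23, x = 22

Column 4 has 25 + 13 + 2 + 37 + 31 − 16 = 92; the blank must be 114 − 92 = 22.
Row 6 has 32 + 34 + 19 + 22 + 6 + 24 = 137; the blank must be 114 − 137 = -23.
Column 7 has 40 − 2 + 17 + 14 − 23 + 31 = 77; the blank must be 114 − 77 = 37.
Row 3 has 37 + 4 + 2 + 14 + 6 + 37 = 100; the blank must be 114 − 100 = 14.
Row 4 has 31 + 22 + 37 − 1 + 1 + 17 = 107; the blank must be 114 − 107 = 7.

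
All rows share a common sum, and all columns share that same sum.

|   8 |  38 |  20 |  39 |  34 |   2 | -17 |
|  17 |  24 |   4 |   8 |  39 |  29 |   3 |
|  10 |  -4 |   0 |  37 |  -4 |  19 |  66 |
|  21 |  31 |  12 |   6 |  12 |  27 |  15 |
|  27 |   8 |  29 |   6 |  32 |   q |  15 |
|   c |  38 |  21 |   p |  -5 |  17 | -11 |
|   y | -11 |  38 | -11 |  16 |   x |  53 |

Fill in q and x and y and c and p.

q = 7, x = 23, y = 16, c = 25, p = 39

Rows 1 and 2 both sum to 124, so that's the common total.
Row 5: 27 + 8 + 29 + 6 + 32 + 15 = 117, so its missing entry is 124 − 117 = 7.
Column 6: 2 + 29 + 19 + 27 + 7 + 17 = 101, so its missing entry is 124 − 101 = 23.
Row 7: -11 + 38 − 11 + 16 + 23 + 53 = 108, so its missing entry is 124 − 108 = 16.
Column 1: 8 + 17 + 10 + 21 + 27 + 16 = 99, so its missing entry is 124 − 99 = 25.
Row 6: 25 + 38 + 21 − 5 + 17 − 11 = 85, so its missing entry is 124 − 85 = 39.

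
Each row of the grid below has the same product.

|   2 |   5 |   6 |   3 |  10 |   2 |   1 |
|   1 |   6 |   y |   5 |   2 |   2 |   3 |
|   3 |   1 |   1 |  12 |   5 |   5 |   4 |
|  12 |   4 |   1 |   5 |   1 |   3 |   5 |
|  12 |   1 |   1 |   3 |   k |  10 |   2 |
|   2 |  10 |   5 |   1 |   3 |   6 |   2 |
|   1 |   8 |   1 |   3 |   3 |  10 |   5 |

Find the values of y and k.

Rows 3 and 7 each multiply to 3600, so every row has product 3600.
Row 2: 1×6×5×2×2×3 = 360, so the missing entry is 3600 ÷ 360 = 10.
Row 5: 12×1×1×3×10×2 = 720, so the missing entry is 3600 ÷ 720 = 5.

y = 10, k = 5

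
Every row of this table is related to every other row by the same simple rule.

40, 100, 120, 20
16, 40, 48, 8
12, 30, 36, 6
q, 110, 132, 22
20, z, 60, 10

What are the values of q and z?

q = 44, z = 50

Each row is a constant multiple of every other row — this is a multiplication table with the headers hidden.
Row 4 is 132/120 = 11/10 times row 1, so its entry in column 1 is 40 × 11/10 = 44.
Row 5 is 60/120 = 1/2 times row 1, so its entry in column 2 is 100 × 1/2 = 50.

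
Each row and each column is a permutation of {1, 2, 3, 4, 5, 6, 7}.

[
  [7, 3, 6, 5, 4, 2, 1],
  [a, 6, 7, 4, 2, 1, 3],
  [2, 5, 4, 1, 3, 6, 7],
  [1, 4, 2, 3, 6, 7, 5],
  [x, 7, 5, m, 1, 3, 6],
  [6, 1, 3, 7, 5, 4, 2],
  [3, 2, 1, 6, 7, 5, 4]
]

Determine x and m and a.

At (row 2, col 1): row 2 already has {1, 2, 3, 4, 6, 7}, so the value is 5.
At (row 5, col 1): column 1 already has {1, 2, 3, 5, 6, 7}, so the value is 4.
For row 5, column 4: row 5 already has {1, 3, 4, 5, 6, 7}; that leaves 2.

x = 4, m = 2, a = 5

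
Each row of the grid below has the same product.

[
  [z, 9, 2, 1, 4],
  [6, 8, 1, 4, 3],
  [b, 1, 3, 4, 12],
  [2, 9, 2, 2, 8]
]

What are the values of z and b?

Rows 2 and 4 each multiply to 576, so every row has product 576.
Row 1: 9×2×1×4 = 72, so the missing entry is 576 ÷ 72 = 8.
Row 3: 1×3×4×12 = 144, so the missing entry is 576 ÷ 144 = 4.

z = 8, b = 4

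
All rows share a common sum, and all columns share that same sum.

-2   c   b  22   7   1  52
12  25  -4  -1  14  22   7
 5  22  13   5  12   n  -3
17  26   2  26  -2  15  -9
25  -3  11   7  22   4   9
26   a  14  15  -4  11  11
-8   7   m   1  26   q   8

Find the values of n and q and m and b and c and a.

Rows 2 and 4 both sum to 75, so that's the common total.
Row 6 has 26 + 14 + 15 − 4 + 11 + 11 = 73; the blank must be 75 − 73 = 2.
Column 2 has 25 + 22 + 26 − 3 + 2 + 7 = 79; the blank must be 75 − 79 = -4.
Row 1 has -2 − 4 + 22 + 7 + 1 + 52 = 76; the blank must be 75 − 76 = -1.
Column 3 has -1 − 4 + 13 + 2 + 11 + 14 = 35; the blank must be 75 − 35 = 40.
Row 7 has -8 + 7 + 40 + 1 + 26 + 8 = 74; the blank must be 75 − 74 = 1.
Row 3 has 5 + 22 + 13 + 5 + 12 − 3 = 54; the blank must be 75 − 54 = 21.

n = 21, q = 1, m = 40, b = -1, c = -4, a = 2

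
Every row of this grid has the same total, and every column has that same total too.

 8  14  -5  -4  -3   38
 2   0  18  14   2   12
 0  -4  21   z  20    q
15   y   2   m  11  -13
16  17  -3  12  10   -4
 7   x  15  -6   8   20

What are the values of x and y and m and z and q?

Rows 1 and 2 both sum to 48, so that's the common total.
Row 6 has 7 + 15 − 6 + 8 + 20 = 44; the blank must be 48 − 44 = 4.
Column 2 has 14 + 0 − 4 + 17 + 4 = 31; the blank must be 48 − 31 = 17.
Row 4 has 15 + 17 + 2 + 11 − 13 = 32; the blank must be 48 − 32 = 16.
Column 4 has -4 + 14 + 16 + 12 − 6 = 32; the blank must be 48 − 32 = 16.
Row 3 has 0 − 4 + 21 + 16 + 20 = 53; the blank must be 48 − 53 = -5.

x = 4, y = 17, m = 16, z = 16, q = -5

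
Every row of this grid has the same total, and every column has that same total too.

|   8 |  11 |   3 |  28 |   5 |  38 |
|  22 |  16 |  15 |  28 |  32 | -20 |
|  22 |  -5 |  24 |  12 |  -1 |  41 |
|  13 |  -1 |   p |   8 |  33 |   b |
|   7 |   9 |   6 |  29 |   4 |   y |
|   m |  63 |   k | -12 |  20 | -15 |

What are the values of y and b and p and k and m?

Rows 1 and 2 both sum to 93, so that's the common total.
Row 5 has 7 + 9 + 6 + 29 + 4 = 55; the blank must be 93 − 55 = 38.
Column 1 has 8 + 22 + 22 + 13 + 7 = 72; the blank must be 93 − 72 = 21.
Column 6 has 38 − 20 + 41 + 38 − 15 = 82; the blank must be 93 − 82 = 11.
Row 4 has 13 − 1 + 8 + 33 + 11 = 64; the blank must be 93 − 64 = 29.
Row 6 has 21 + 63 − 12 + 20 − 15 = 77; the blank must be 93 − 77 = 16.

y = 38, b = 11, p = 29, k = 16, m = 21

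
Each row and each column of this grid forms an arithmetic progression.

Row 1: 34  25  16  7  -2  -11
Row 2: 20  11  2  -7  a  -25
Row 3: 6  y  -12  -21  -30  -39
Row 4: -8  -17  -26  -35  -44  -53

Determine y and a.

y = -3, a = -16

Along each row the entries change by -9 per step; down each column they change by -14.
Row 3: from 6 at column 1, stepping by -9 to column 2 gives -3.
Row 2: from 20 at column 1, stepping by -9 to column 5 gives -16.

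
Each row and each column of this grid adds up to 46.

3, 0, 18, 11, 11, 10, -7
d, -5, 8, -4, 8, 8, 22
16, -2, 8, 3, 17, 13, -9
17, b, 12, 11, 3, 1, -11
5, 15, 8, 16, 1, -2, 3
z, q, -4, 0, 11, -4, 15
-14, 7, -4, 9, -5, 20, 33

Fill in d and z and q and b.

Row 2 has -5 + 8 − 4 + 8 + 8 + 22 = 37; the blank must be 46 − 37 = 9.
Row 4 has 17 + 12 + 11 + 3 + 1 − 11 = 33; the blank must be 46 − 33 = 13.
Column 1 has 3 + 9 + 16 + 17 + 5 − 14 = 36; the blank must be 46 − 36 = 10.
Row 6 has 10 − 4 + 0 + 11 − 4 + 15 = 28; the blank must be 46 − 28 = 18.

d = 9, z = 10, q = 18, b = 13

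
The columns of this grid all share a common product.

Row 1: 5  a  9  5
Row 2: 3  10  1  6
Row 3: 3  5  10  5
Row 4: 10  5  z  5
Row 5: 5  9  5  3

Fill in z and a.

Columns 1 and 4 each multiply to 2250, so every column has product 2250.
Column 3: 9×1×10×5 = 450, so the missing entry is 2250 ÷ 450 = 5.
Column 2: 10×5×5×9 = 2250, so the missing entry is 2250 ÷ 2250 = 1.

z = 5, a = 1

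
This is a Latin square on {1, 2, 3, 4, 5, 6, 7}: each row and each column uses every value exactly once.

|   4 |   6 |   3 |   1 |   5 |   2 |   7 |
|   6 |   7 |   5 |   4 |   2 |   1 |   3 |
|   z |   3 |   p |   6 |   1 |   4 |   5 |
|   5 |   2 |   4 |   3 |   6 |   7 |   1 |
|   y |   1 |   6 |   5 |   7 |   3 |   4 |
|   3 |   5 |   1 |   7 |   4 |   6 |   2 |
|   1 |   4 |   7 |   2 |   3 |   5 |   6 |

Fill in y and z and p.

y = 2, z = 7, p = 2

For row 5, column 1: row 5 already has {1, 3, 4, 5, 6, 7}; that leaves 2.
For row 3, column 1: column 1 already has {1, 2, 3, 4, 5, 6}; that leaves 7.
For row 3, column 3: row 3 already has {1, 3, 4, 5, 6, 7}; that leaves 2.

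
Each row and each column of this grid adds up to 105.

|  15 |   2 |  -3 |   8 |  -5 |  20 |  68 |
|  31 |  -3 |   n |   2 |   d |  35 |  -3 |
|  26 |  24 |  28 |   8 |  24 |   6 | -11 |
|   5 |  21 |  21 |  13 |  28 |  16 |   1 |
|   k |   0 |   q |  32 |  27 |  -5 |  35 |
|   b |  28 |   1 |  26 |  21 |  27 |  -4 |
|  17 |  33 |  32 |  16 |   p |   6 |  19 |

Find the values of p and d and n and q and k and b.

p = -18, d = 28, n = 15, q = 11, k = 5, b = 6

Row 7 has 17 + 33 + 32 + 16 + 6 + 19 = 123; the blank must be 105 − 123 = -18.
Column 5 has -5 + 24 + 28 + 27 + 21 − 18 = 77; the blank must be 105 − 77 = 28.
Row 2 has 31 − 3 + 2 + 28 + 35 − 3 = 90; the blank must be 105 − 90 = 15.
Column 3 has -3 + 15 + 28 + 21 + 1 + 32 = 94; the blank must be 105 − 94 = 11.
Row 5 has 0 + 11 + 32 + 27 − 5 + 35 = 100; the blank must be 105 − 100 = 5.
Row 6 has 28 + 1 + 26 + 21 + 27 − 4 = 99; the blank must be 105 − 99 = 6.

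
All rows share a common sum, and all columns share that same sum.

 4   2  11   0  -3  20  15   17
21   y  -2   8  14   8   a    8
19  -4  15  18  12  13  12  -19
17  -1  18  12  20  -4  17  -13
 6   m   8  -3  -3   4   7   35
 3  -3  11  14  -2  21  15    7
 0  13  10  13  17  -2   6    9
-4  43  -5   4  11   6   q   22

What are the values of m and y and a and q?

Rows 1 and 3 both sum to 66, so that's the common total.
Row 8: -4 + 43 − 5 + 4 + 11 + 6 + 22 = 77, so its missing entry is 66 − 77 = -11.
Column 7: 15 + 12 + 17 + 7 + 15 + 6 − 11 = 61, so its missing entry is 66 − 61 = 5.
Row 2: 21 − 2 + 8 + 14 + 8 + 5 + 8 = 62, so its missing entry is 66 − 62 = 4.
Row 5: 6 + 8 − 3 − 3 + 4 + 7 + 35 = 54, so its missing entry is 66 − 54 = 12.

m = 12, y = 4, a = 5, q = -11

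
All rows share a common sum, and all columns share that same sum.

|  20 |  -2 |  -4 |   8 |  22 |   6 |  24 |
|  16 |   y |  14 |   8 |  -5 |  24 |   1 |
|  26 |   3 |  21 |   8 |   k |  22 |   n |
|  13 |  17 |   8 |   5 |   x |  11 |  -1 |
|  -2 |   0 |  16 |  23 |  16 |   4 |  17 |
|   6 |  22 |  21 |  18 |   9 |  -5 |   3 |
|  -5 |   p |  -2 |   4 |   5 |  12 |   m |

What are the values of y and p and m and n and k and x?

y = 16, p = 18, m = 42, n = -12, k = 6, x = 21

Rows 1 and 5 both sum to 74, so that's the common total.
Row 4: 13 + 17 + 8 + 5 + 11 − 1 = 53, so its missing entry is 74 − 53 = 21.
Column 5: 22 − 5 + 21 + 16 + 9 + 5 = 68, so its missing entry is 74 − 68 = 6.
Row 2: 16 + 14 + 8 − 5 + 24 + 1 = 58, so its missing entry is 74 − 58 = 16.
Column 2: -2 + 16 + 3 + 17 + 0 + 22 = 56, so its missing entry is 74 − 56 = 18.
Row 3: 26 + 3 + 21 + 8 + 6 + 22 = 86, so its missing entry is 74 − 86 = -12.
Row 7: -5 + 18 − 2 + 4 + 5 + 12 = 32, so its missing entry is 74 − 32 = 42.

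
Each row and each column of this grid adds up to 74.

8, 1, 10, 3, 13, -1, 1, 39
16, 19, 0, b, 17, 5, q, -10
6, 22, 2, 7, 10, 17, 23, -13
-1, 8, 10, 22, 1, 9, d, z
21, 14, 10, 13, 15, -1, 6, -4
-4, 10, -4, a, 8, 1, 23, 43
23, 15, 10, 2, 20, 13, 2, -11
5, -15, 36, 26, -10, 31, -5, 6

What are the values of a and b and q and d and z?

The known cells in column 8 total 50, leaving 74 − 50 = 24 for the blank.
The known cells in row 4 total 73, leaving 74 − 73 = 1 for the blank.
The known cells in row 6 total 77, leaving 74 − 77 = -3 for the blank.
The known cells in column 7 total 51, leaving 74 − 51 = 23 for the blank.
The known cells in row 2 total 70, leaving 74 − 70 = 4 for the blank.

a = -3, b = 4, q = 23, d = 1, z = 24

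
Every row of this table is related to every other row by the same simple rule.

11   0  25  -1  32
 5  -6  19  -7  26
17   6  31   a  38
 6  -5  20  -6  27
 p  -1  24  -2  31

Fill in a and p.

a = 5, p = 10

The difference between any two rows is the same in every column — this is an addition table with the headers hidden.
Row 3 minus row 1 is 38 − 32 = 6, so its entry in column 4 is -1 + 6 = 5.
Row 5 minus row 1 is 31 − 32 = -1, so its entry in column 1 is 11 + (-1) = 10.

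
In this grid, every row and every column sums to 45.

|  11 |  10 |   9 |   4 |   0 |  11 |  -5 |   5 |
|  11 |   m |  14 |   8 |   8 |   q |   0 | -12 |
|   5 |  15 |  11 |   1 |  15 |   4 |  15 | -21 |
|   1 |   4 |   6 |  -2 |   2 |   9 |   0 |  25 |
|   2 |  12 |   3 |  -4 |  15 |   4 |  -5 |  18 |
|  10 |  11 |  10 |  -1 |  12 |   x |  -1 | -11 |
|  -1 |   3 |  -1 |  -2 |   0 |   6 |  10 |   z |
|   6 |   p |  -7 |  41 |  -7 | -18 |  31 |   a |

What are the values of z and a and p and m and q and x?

z = 30, a = 11, p = -12, m = 2, q = 14, x = 15

Row 6 has 10 + 11 + 10 − 1 + 12 − 1 − 11 = 30; the blank must be 45 − 30 = 15.
Column 6 has 11 + 4 + 9 + 4 + 15 + 6 − 18 = 31; the blank must be 45 − 31 = 14.
Row 2 has 11 + 14 + 8 + 8 + 14 + 0 − 12 = 43; the blank must be 45 − 43 = 2.
Column 2 has 10 + 2 + 15 + 4 + 12 + 11 + 3 = 57; the blank must be 45 − 57 = -12.
Row 8 has 6 − 12 − 7 + 41 − 7 − 18 + 31 = 34; the blank must be 45 − 34 = 11.
Row 7 has -1 + 3 − 1 − 2 + 0 + 6 + 10 = 15; the blank must be 45 − 15 = 30.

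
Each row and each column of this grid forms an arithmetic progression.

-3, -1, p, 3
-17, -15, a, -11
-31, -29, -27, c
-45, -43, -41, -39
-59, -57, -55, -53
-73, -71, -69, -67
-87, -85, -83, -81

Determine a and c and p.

a = -13, c = -25, p = 1

Along each row the entries change by 2 per step; down each column they change by -14.
Row 2: from -17 at column 1, stepping by 2 to column 3 gives -13.
Row 3: from -31 at column 1, stepping by 2 to column 4 gives -25.
Row 1: from -3 at column 1, stepping by 2 to column 3 gives 1.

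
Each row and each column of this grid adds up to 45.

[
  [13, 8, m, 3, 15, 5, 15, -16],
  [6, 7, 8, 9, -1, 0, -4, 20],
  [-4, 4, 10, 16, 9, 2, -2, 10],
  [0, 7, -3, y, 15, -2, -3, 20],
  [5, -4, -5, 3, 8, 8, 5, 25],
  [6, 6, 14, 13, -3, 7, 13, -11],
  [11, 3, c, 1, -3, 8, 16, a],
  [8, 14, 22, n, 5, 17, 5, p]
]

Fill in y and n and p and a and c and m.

y = 11, n = -11, p = -15, a = 12, c = -3, m = 2

Row 1: 13 + 8 + 3 + 15 + 5 + 15 − 16 = 43, so its missing entry is 45 − 43 = 2.
Column 3: 2 + 8 + 10 − 3 − 5 + 14 + 22 = 48, so its missing entry is 45 − 48 = -3.
Row 7: 11 + 3 − 3 + 1 − 3 + 8 + 16 = 33, so its missing entry is 45 − 33 = 12.
Column 8: -16 + 20 + 10 + 20 + 25 − 11 + 12 = 60, so its missing entry is 45 − 60 = -15.
Row 8: 8 + 14 + 22 + 5 + 17 + 5 − 15 = 56, so its missing entry is 45 − 56 = -11.
Row 4: 0 + 7 − 3 + 15 − 2 − 3 + 20 = 34, so its missing entry is 45 − 34 = 11.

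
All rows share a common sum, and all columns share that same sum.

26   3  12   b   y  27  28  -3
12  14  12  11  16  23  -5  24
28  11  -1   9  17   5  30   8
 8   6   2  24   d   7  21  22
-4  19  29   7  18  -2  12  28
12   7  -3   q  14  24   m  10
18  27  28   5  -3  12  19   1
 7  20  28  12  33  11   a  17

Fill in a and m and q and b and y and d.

Rows 2 and 3 both sum to 107, so that's the common total.
The known cells in row 4 total 90, leaving 107 − 90 = 17 for the blank.
The known cells in column 5 total 112, leaving 107 − 112 = -5 for the blank.
The known cells in row 1 total 88, leaving 107 − 88 = 19 for the blank.
The known cells in row 8 total 128, leaving 107 − 128 = -21 for the blank.
The known cells in column 7 total 84, leaving 107 − 84 = 23 for the blank.
The known cells in row 6 total 87, leaving 107 − 87 = 20 for the blank.

a = -21, m = 23, q = 20, b = 19, y = -5, d = 17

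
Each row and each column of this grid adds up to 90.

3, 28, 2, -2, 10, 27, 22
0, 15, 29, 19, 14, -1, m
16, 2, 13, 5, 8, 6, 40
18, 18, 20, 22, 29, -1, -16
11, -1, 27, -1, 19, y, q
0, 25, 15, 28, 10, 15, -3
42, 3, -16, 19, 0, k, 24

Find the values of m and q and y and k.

m = 14, q = 9, y = 26, k = 18

Row 2: 0 + 15 + 29 + 19 + 14 − 1 = 76, so its missing entry is 90 − 76 = 14.
Column 7: 22 + 14 + 40 − 16 − 3 + 24 = 81, so its missing entry is 90 − 81 = 9.
Row 5: 11 − 1 + 27 − 1 + 19 + 9 = 64, so its missing entry is 90 − 64 = 26.
Row 7: 42 + 3 − 16 + 19 + 0 + 24 = 72, so its missing entry is 90 − 72 = 18.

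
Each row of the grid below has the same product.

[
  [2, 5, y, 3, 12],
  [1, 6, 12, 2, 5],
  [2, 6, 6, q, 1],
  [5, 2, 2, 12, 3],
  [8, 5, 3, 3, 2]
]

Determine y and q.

Rows 4 and 5 each multiply to 720, so every row has product 720.
Row 1: 2×5×3×12 = 360, so the missing entry is 720 ÷ 360 = 2.
Row 3: 2×6×6×1 = 72, so the missing entry is 720 ÷ 72 = 10.

y = 2, q = 10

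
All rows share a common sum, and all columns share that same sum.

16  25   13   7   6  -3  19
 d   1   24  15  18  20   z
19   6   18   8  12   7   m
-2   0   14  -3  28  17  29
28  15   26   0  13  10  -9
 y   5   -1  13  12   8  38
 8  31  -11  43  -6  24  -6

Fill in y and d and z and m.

y = 8, d = 6, z = -1, m = 13

Rows 1 and 4 both sum to 83, so that's the common total.
Row 6 has 5 − 1 + 13 + 12 + 8 + 38 = 75; the blank must be 83 − 75 = 8.
Column 1 has 16 + 19 − 2 + 28 + 8 + 8 = 77; the blank must be 83 − 77 = 6.
Row 2 has 6 + 1 + 24 + 15 + 18 + 20 = 84; the blank must be 83 − 84 = -1.
Row 3 has 19 + 6 + 18 + 8 + 12 + 7 = 70; the blank must be 83 − 70 = 13.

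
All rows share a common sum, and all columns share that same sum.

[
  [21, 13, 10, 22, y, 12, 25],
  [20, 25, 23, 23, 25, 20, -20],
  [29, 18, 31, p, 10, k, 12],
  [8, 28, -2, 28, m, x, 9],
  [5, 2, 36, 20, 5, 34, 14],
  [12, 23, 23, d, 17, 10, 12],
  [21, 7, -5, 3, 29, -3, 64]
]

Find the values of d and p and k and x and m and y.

d = 19, p = 1, k = 15, x = 28, m = 17, y = 13

Rows 2 and 5 both sum to 116, so that's the common total.
Row 1 has 21 + 13 + 10 + 22 + 12 + 25 = 103; the blank must be 116 − 103 = 13.
Column 5 has 13 + 25 + 10 + 5 + 17 + 29 = 99; the blank must be 116 − 99 = 17.
Row 6 has 12 + 23 + 23 + 17 + 10 + 12 = 97; the blank must be 116 − 97 = 19.
Column 4 has 22 + 23 + 28 + 20 + 19 + 3 = 115; the blank must be 116 − 115 = 1.
Row 3 has 29 + 18 + 31 + 1 + 10 + 12 = 101; the blank must be 116 − 101 = 15.
Row 4 has 8 + 28 − 2 + 28 + 17 + 9 = 88; the blank must be 116 − 88 = 28.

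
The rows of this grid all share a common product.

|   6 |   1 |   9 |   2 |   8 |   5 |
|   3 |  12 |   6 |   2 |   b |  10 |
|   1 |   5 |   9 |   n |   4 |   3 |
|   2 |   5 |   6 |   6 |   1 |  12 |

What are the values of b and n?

b = 1, n = 8

Rows 1 and 4 each multiply to 4320, so every row has product 4320.
Row 2: 3×12×6×2×10 = 4320, so the missing entry is 4320 ÷ 4320 = 1.
Row 3: 1×5×9×4×3 = 540, so the missing entry is 4320 ÷ 540 = 8.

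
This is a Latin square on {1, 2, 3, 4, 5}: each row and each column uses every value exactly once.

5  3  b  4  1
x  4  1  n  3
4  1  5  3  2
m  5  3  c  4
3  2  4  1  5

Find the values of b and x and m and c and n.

For row 1, column 3: row 1 already has {1, 3, 4, 5}; that leaves 2.
At (row 4, col 4): row 4 is missing {1, 2} and column 4 is missing {2, 5}, so the value is 2.
Cell (4,1): row 4 already has {2, 3, 4, 5} → 1.
For row 2, column 1: column 1 already has {1, 3, 4, 5}; that leaves 2.
For row 2, column 4: row 2 already has {1, 2, 3, 4}; that leaves 5.

b = 2, x = 2, m = 1, c = 2, n = 5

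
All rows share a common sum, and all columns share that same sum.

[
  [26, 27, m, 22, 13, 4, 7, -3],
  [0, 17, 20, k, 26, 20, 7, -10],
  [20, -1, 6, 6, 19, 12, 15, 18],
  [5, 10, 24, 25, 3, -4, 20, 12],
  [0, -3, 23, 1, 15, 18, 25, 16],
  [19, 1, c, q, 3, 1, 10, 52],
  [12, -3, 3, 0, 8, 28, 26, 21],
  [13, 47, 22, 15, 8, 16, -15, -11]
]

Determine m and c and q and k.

m = -1, c = -2, q = 11, k = 15

Rows 3 and 4 both sum to 95, so that's the common total.
Row 1: 26 + 27 + 22 + 13 + 4 + 7 − 3 = 96, so its missing entry is 95 − 96 = -1.
Row 2: 0 + 17 + 20 + 26 + 20 + 7 − 10 = 80, so its missing entry is 95 − 80 = 15.
Column 4: 22 + 15 + 6 + 25 + 1 + 0 + 15 = 84, so its missing entry is 95 − 84 = 11.
Row 6: 19 + 1 + 11 + 3 + 1 + 10 + 52 = 97, so its missing entry is 95 − 97 = -2.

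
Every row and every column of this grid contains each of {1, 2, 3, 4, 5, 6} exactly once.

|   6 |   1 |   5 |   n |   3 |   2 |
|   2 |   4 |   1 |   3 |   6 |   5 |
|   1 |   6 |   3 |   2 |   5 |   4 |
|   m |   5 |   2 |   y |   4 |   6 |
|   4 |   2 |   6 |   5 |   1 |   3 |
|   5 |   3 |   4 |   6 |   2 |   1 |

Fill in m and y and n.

Cell (1,4): row 1 already has {1, 2, 3, 5, 6} → 4.
For row 4, column 4: column 4 already has {2, 3, 4, 5, 6}; that leaves 1.
Cell (4,1): row 4 already has {1, 2, 4, 5, 6} → 3.

m = 3, y = 1, n = 4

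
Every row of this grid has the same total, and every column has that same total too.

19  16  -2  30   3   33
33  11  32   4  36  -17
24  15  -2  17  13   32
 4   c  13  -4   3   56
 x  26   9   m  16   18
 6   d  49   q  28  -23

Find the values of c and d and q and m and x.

c = 27, d = 4, q = 35, m = 17, x = 13

Rows 1 and 2 both sum to 99, so that's the common total.
Column 1: 19 + 33 + 24 + 4 + 6 = 86, so its missing entry is 99 − 86 = 13.
Row 5: 13 + 26 + 9 + 16 + 18 = 82, so its missing entry is 99 − 82 = 17.
Row 4: 4 + 13 − 4 + 3 + 56 = 72, so its missing entry is 99 − 72 = 27.
Column 2: 16 + 11 + 15 + 27 + 26 = 95, so its missing entry is 99 − 95 = 4.
Row 6: 6 + 4 + 49 + 28 − 23 = 64, so its missing entry is 99 − 64 = 35.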